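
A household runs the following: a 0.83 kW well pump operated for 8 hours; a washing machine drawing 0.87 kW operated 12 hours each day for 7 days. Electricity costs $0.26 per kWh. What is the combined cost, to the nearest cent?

$20.73

well pump: 0.83 kW × 8 h = 6.64 kWh
washing machine: Runtime = 12 h/day × 7 days = 84 h
washing machine: 0.87 kW × 84 h = 73.08 kWh
Total energy = 79.72 kWh
Cost = 79.72 × $0.26 = $20.73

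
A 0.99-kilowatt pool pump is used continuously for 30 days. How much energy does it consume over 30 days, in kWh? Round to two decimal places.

Runtime = 24 h × 30 = 720 h
Energy = 0.99 kW × 720 h = 712.8 kWh

712.80 kWh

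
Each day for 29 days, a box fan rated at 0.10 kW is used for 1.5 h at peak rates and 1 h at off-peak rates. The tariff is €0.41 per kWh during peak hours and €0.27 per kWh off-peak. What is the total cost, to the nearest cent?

€2.57

Peak energy = 0.1 kW × 1.5 h × 29 = 4.35 kWh
Off-peak energy = 0.1 kW × 1 h × 29 = 2.9 kWh
Cost = 4.35 × €0.41 + 2.9 × €0.27 = €1.7835 + €0.783 = €2.57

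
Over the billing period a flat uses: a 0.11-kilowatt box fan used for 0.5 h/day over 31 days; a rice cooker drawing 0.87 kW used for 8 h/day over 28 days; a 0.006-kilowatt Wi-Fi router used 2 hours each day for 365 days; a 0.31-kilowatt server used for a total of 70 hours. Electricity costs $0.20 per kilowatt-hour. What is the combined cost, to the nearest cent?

$44.53

box fan: Runtime = 0.5 h/day × 31 days = 15.5 h
box fan: 0.11 kW × 15.5 h = 1.705 kWh
rice cooker: Runtime = 8 h/day × 28 days = 224 h
rice cooker: 0.87 kW × 224 h = 194.88 kWh
Wi-Fi router: Runtime = 2 h/day × 365 days = 730 h
Wi-Fi router: 0.006 kW × 730 h = 4.38 kWh
server: 0.31 kW × 70 h = 21.7 kWh
Total energy = 222.665 kWh
Cost = 222.665 × $0.20 = $44.53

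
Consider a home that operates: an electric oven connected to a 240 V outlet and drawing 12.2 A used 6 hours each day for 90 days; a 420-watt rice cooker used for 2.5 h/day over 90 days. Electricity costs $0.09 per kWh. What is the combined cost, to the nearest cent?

electric oven: Power = 12.2 A × 240 V = 2928 W = 2.928 kW
electric oven: Runtime = 6 h/day × 90 days = 540 h
electric oven: 2.928 kW × 540 h = 1581.12 kWh
rice cooker: Runtime = 2.5 h/day × 90 days = 225 h
rice cooker: 0.42 kW × 225 h = 94.5 kWh
Total energy = 1675.62 kWh
Cost = 1675.62 × $0.09 = $150.81

$150.81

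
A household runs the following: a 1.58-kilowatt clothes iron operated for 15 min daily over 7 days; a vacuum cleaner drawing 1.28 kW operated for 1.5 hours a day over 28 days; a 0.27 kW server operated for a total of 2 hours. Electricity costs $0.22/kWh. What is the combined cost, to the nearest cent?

clothes iron: Runtime = 15 min × 7 = 105 min = 1.75 h
clothes iron: 1.58 kW × 1.75 h = 2.765 kWh
vacuum cleaner: Runtime = 1.5 h/day × 28 days = 42 h
vacuum cleaner: 1.28 kW × 42 h = 53.76 kWh
server: 0.27 kW × 2 h = 0.54 kWh
Total energy = 57.065 kWh
Cost = 57.065 × $0.22 = $12.55

$12.55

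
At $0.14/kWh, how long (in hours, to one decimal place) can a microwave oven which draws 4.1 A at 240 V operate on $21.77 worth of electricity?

158.0 h

Power = 4.1 A × 240 V = 984 W = 0.984 kW
Energy available = $21.77 ÷ $0.14/kWh = 155.5 kWh
Hours = 155.5 kWh ÷ 0.984 kW = 158.0 h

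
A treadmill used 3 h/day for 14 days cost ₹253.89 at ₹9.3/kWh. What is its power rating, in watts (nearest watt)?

Energy = ₹253.89 ÷ ₹9.3/kWh = 27.3 kWh
Runtime = 3 h/day × 14 days = 42 h
Power = 27.3 kWh ÷ 42 h = 0.65 kW = 650 W

650 W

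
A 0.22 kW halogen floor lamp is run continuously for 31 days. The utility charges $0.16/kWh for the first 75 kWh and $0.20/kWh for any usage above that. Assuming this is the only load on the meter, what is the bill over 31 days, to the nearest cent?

$29.74

Runtime = 24 h × 31 = 744 h
Energy = 0.22 kW × 744 h = 163.68 kWh
Tier 1 (0–75 kWh): 75 × $0.16 = $12
Above 75 kWh: 88.68 × $0.20 = $17.736
Bill = $29.74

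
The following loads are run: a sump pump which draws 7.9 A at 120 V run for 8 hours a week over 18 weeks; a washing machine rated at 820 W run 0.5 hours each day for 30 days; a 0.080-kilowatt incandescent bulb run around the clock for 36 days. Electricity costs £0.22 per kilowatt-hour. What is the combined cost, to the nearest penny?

sump pump: Power = 7.9 A × 120 V = 948 W = 0.948 kW
sump pump: Runtime = 8 h/week × 18 weeks = 144 h
sump pump: 0.948 kW × 144 h = 136.512 kWh
washing machine: Runtime = 0.5 h/day × 30 days = 15 h
washing machine: 0.82 kW × 15 h = 12.3 kWh
incandescent bulb: Runtime = 24 h × 36 = 864 h
incandescent bulb: 0.08 kW × 864 h = 69.12 kWh
Total energy = 217.932 kWh
Cost = 217.932 × £0.22 = £47.95

£47.95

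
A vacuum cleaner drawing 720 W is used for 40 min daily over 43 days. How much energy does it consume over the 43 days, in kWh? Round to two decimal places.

20.64 kWh

Runtime = 40 min × 43 = 1720 min = 28.666666… h
Energy = 0.72 kW × 28.666666… h = 20.64 kWh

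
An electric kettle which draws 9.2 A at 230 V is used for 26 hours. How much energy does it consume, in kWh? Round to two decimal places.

55.02 kWh

Power = 9.2 A × 230 V = 2116 W = 2.116 kW
Energy = 2.116 kW × 26 h = 55.016 kWh ≈ 55.02 kWh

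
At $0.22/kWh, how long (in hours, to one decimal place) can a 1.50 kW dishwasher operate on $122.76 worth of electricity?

372.0 h

Energy available = $122.76 ÷ $0.22/kWh = 558 kWh
Hours = 558 kWh ÷ 1.5 kW = 372.0 h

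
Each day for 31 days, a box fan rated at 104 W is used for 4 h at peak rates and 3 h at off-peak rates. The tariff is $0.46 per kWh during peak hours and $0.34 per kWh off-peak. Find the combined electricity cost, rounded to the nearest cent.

$9.22

Peak energy = 0.104 kW × 4 h × 31 = 12.896 kWh
Off-peak energy = 0.104 kW × 3 h × 31 = 9.672 kWh
Cost = 12.896 × $0.46 + 9.672 × $0.34 = $5.93216 + $3.28848 = $9.22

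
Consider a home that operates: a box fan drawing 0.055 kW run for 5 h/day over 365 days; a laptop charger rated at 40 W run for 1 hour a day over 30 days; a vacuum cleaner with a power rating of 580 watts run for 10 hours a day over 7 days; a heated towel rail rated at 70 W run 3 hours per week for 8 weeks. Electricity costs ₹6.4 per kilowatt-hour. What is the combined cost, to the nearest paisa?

₹920.67

box fan: Runtime = 5 h/day × 365 days = 1825 h
box fan: 0.055 kW × 1825 h = 100.375 kWh
laptop charger: Runtime = 1 h/day × 30 days = 30 h
laptop charger: 0.04 kW × 30 h = 1.2 kWh
vacuum cleaner: Runtime = 10 h/day × 7 days = 70 h
vacuum cleaner: 0.58 kW × 70 h = 40.6 kWh
heated towel rail: Runtime = 3 h/week × 8 weeks = 24 h
heated towel rail: 0.07 kW × 24 h = 1.68 kWh
Total energy = 143.855 kWh
Cost = 143.855 × ₹6.4 = ₹920.67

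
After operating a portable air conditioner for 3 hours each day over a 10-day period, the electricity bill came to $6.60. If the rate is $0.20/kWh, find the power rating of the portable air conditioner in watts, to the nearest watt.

1100 W

Energy = $6.60 ÷ $0.20/kWh = 33 kWh
Runtime = 3 h/day × 10 days = 30 h
Power = 33 kWh ÷ 30 h = 1.1 kW = 1100 W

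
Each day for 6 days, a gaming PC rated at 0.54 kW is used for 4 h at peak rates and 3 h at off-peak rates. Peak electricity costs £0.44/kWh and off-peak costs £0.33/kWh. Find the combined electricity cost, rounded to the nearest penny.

Peak energy = 0.54 kW × 4 h × 6 = 12.96 kWh
Off-peak energy = 0.54 kW × 3 h × 6 = 9.72 kWh
Cost = 12.96 × £0.44 + 9.72 × £0.33 = £5.7024 + £3.2076 = £8.91

£8.91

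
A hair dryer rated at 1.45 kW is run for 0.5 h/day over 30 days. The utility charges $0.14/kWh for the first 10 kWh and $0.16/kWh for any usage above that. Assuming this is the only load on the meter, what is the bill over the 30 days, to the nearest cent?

Runtime = 0.5 h/day × 30 days = 15 h
Energy = 1.45 kW × 15 h = 21.75 kWh
Tier 1 (0–10 kWh): 10 × $0.14 = $1.4
Above 10 kWh: 11.75 × $0.16 = $1.88
Bill = $3.28

$3.28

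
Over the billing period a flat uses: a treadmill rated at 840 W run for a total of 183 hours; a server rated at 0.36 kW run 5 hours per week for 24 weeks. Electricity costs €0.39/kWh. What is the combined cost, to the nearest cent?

treadmill: 0.84 kW × 183 h = 153.72 kWh
server: Runtime = 5 h/week × 24 weeks = 120 h
server: 0.36 kW × 120 h = 43.2 kWh
Total energy = 196.92 kWh
Cost = 196.92 × €0.39 = €76.80

€76.80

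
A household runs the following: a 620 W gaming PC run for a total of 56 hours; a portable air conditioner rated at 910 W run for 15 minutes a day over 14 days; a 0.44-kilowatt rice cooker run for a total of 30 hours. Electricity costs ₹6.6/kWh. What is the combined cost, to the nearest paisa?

₹337.29

gaming PC: 0.62 kW × 56 h = 34.72 kWh
portable air conditioner: Runtime = 15 min × 14 = 210 min = 3.5 h
portable air conditioner: 0.91 kW × 3.5 h = 3.185 kWh
rice cooker: 0.44 kW × 30 h = 13.2 kWh
Total energy = 51.105 kWh
Cost = 51.105 × ₹6.6 = ₹337.29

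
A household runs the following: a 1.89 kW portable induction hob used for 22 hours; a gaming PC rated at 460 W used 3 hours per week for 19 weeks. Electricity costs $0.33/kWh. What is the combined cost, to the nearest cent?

$22.37

portable induction hob: 1.89 kW × 22 h = 41.58 kWh
gaming PC: Runtime = 3 h/week × 19 weeks = 57 h
gaming PC: 0.46 kW × 57 h = 26.22 kWh
Total energy = 67.8 kWh
Cost = 67.8 × $0.33 = $22.37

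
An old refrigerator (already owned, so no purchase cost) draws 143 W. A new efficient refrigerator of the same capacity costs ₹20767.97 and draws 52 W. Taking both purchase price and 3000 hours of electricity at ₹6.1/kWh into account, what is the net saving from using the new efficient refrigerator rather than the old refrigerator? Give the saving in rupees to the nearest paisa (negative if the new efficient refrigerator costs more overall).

old refrigerator: ₹0.00 + (143/1000) kW × 3000 h × ₹6.1 = ₹0.00 + ₹2616.9 = ₹2616.9
new efficient refrigerator: ₹20767.97 + (52/1000) kW × 3000 h × ₹6.1 = ₹20767.97 + ₹951.6 = ₹21719.57
Saving = ₹2616.9 − ₹21719.57 = −₹19102.67

-₹19102.67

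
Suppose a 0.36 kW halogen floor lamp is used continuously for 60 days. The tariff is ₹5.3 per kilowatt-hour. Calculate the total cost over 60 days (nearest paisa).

₹2747.52

Runtime = 24 h × 60 = 1440 h
Energy = 0.36 kW × 1440 h = 518.4 kWh
Cost = 518.4 kWh × ₹5.3/kWh = ₹2747.52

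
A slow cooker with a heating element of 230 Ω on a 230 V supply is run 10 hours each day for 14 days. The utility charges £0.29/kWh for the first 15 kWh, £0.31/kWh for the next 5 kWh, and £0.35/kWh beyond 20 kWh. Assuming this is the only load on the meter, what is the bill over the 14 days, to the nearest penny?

Power = V²/R = 230²/230 = 230 W = 0.23 kW
Runtime = 10 h/day × 14 days = 140 h
Energy = 0.23 kW × 140 h = 32.2 kWh
Tier 1 (0–15 kWh): 15 × £0.29 = £4.35
Tier 2 (15–20 kWh): 5 × £0.31 = £1.55
Above 20 kWh: 12.2 × £0.35 = £4.27
Bill = £10.17

£10.17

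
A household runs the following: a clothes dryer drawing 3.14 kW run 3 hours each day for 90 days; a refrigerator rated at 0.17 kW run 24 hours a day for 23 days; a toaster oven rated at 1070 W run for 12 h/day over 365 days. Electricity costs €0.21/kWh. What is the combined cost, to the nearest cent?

€1181.93

clothes dryer: Runtime = 3 h/day × 90 days = 270 h
clothes dryer: 3.14 kW × 270 h = 847.8 kWh
refrigerator: Runtime = 24 h × 23 = 552 h
refrigerator: 0.17 kW × 552 h = 93.84 kWh
toaster oven: Runtime = 12 h/day × 365 days = 4380 h
toaster oven: 1.07 kW × 4380 h = 4686.6 kWh
Total energy = 5628.24 kWh
Cost = 5628.24 × €0.21 = €1181.93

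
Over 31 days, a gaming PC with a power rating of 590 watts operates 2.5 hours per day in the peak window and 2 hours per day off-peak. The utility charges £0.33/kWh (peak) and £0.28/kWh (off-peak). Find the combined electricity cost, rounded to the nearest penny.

Peak energy = 0.59 kW × 2.5 h × 31 = 45.725 kWh
Off-peak energy = 0.59 kW × 2 h × 31 = 36.58 kWh
Cost = 45.725 × £0.33 + 36.58 × £0.28 = £15.08925 + £10.2424 = £25.33

£25.33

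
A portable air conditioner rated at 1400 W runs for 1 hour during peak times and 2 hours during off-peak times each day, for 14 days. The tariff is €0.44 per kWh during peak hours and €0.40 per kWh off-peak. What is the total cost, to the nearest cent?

€24.30

Peak energy = 1.4 kW × 1 h × 14 = 19.6 kWh
Off-peak energy = 1.4 kW × 2 h × 14 = 39.2 kWh
Cost = 19.6 × €0.44 + 39.2 × €0.40 = €8.624 + €15.68 = €24.30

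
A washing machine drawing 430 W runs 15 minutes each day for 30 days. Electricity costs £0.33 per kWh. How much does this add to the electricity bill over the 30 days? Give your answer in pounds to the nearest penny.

£1.06

Runtime = 15 min × 30 = 450 min = 7.5 h
Energy = 0.43 kW × 7.5 h = 3.225 kWh
Cost = 3.225 kWh × £0.33/kWh = £1.06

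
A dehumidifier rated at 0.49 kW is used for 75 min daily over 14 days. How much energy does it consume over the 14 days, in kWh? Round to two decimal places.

8.58 kWh

Runtime = 75 min × 14 = 1050 min = 17.5 h
Energy = 0.49 kW × 17.5 h = 8.575 kWh ≈ 8.58 kWh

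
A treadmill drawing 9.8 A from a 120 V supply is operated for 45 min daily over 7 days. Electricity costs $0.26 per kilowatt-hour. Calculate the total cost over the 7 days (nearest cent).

Power = 9.8 A × 120 V = 1176 W = 1.176 kW
Runtime = 45 min × 7 = 315 min = 5.25 h
Energy = 1.176 kW × 5.25 h = 6.174 kWh
Cost = 6.174 kWh × $0.26/kWh = $1.61

$1.61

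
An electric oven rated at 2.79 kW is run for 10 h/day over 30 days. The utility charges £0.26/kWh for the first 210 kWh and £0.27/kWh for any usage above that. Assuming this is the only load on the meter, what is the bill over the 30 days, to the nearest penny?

£223.89

Runtime = 10 h/day × 30 days = 300 h
Energy = 2.79 kW × 300 h = 837 kWh
Tier 1 (0–210 kWh): 210 × £0.26 = £54.6
Above 210 kWh: 627 × £0.27 = £169.29
Bill = £223.89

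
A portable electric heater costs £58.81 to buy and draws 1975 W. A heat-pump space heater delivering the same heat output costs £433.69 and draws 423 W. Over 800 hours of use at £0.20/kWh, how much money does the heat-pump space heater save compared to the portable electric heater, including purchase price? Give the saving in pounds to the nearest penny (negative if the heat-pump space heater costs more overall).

portable electric heater: £58.81 + (1975/1000) kW × 800 h × £0.20 = £58.81 + £316 = £374.81
heat-pump space heater: £433.69 + (423/1000) kW × 800 h × £0.20 = £433.69 + £67.68 = £501.37
Saving = £374.81 − £501.37 = −£126.56

-£126.56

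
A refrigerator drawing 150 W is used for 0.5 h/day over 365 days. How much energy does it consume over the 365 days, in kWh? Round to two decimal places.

27.38 kWh

Runtime = 0.5 h/day × 365 days = 182.5 h
Energy = 0.15 kW × 182.5 h = 27.375 kWh ≈ 27.38 kWh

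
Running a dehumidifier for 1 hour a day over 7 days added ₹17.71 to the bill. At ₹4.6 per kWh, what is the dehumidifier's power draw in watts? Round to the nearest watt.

Energy = ₹17.71 ÷ ₹4.6/kWh = 3.85 kWh
Runtime = 1 h/day × 7 days = 7 h
Power = 3.85 kWh ÷ 7 h = 0.55 kW = 550 W

550 W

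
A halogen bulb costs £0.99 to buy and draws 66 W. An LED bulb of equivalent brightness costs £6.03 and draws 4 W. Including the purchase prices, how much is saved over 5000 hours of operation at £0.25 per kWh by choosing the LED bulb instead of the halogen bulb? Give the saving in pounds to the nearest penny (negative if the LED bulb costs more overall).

£72.46

halogen bulb: £0.99 + (66/1000) kW × 5000 h × £0.25 = £0.99 + £82.5 = £83.49
LED bulb: £6.03 + (4/1000) kW × 5000 h × £0.25 = £6.03 + £5 = £11.03
Saving = £83.49 − £11.03 = £72.46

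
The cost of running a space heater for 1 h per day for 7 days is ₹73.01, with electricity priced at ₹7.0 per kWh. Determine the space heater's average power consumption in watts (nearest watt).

Energy = ₹73.01 ÷ ₹7.0/kWh = 10.43 kWh
Runtime = 1 h/day × 7 days = 7 h
Power = 10.43 kWh ÷ 7 h = 1.49 kW = 1490 W

1490 W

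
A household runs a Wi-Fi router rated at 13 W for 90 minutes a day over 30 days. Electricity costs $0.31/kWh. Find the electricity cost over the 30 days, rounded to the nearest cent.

$0.18

Runtime = 90 min × 30 = 2700 min = 45 h
Energy = 0.013 kW × 45 h = 0.585 kWh
Cost = 0.585 kWh × $0.31/kWh = $0.18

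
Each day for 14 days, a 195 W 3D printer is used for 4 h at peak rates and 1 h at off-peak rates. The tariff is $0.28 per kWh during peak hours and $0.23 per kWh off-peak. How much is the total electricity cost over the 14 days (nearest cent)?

$3.69

Peak energy = 0.195 kW × 4 h × 14 = 10.92 kWh
Off-peak energy = 0.195 kW × 1 h × 14 = 2.73 kWh
Cost = 10.92 × $0.28 + 2.73 × $0.23 = $3.0576 + $0.6279 = $3.69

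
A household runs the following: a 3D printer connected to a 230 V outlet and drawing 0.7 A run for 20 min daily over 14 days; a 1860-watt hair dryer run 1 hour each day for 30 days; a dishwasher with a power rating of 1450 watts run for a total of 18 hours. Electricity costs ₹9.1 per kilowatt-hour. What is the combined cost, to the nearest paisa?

3D printer: Power = 0.7 A × 230 V = 161 W = 0.161 kW
3D printer: Runtime = 20 min × 14 = 280 min = 4.666666… h
3D printer: 0.161 kW × 4.666666… h = 0.751333… kWh
hair dryer: Runtime = 1 h/day × 30 days = 30 h
hair dryer: 1.86 kW × 30 h = 55.8 kWh
dishwasher: 1.45 kW × 18 h = 26.1 kWh
Total energy = 82.651333… kWh
Cost = 82.651333… × ₹9.1 = ₹752.13

₹752.13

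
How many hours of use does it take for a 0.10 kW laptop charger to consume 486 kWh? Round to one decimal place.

4860.0 h

Hours = 486 kWh ÷ 0.1 kW = 4860.0 h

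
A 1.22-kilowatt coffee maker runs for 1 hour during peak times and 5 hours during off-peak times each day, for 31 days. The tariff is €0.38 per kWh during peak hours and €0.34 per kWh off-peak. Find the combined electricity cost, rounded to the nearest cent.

€78.67

Peak energy = 1.22 kW × 1 h × 31 = 37.82 kWh
Off-peak energy = 1.22 kW × 5 h × 31 = 189.1 kWh
Cost = 37.82 × €0.38 + 189.1 × €0.34 = €14.3716 + €64.294 = €78.67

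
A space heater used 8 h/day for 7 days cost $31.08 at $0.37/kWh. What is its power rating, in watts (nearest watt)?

Energy = $31.08 ÷ $0.37/kWh = 84 kWh
Runtime = 8 h/day × 7 days = 56 h
Power = 84 kWh ÷ 56 h = 1.5 kW = 1500 W

1500 W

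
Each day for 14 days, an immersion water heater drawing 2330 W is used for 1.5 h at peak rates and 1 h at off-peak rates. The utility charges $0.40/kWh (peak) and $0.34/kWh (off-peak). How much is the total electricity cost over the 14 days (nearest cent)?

$30.66

Peak energy = 2.33 kW × 1.5 h × 14 = 48.93 kWh
Off-peak energy = 2.33 kW × 1 h × 14 = 32.62 kWh
Cost = 48.93 × $0.40 + 32.62 × $0.34 = $19.572 + $11.0908 = $30.66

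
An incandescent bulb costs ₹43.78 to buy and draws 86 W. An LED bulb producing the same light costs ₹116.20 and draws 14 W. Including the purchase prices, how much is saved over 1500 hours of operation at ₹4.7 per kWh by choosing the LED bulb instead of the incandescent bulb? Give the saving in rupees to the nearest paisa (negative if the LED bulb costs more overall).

₹435.18

incandescent bulb: ₹43.78 + (86/1000) kW × 1500 h × ₹4.7 = ₹43.78 + ₹606.3 = ₹650.08
LED bulb: ₹116.20 + (14/1000) kW × 1500 h × ₹4.7 = ₹116.20 + ₹98.7 = ₹214.9
Saving = ₹650.08 − ₹214.9 = ₹435.18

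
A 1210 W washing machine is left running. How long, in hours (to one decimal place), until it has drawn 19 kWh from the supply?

Hours = 19 kWh ÷ 1.21 kW = 15.7 h

15.7 h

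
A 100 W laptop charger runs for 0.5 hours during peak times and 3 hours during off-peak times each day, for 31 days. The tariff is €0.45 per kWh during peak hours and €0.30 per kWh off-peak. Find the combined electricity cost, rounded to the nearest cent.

€3.49

Peak energy = 0.1 kW × 0.5 h × 31 = 1.55 kWh
Off-peak energy = 0.1 kW × 3 h × 31 = 9.3 kWh
Cost = 1.55 × €0.45 + 9.3 × €0.30 = €0.6975 + €2.79 = €3.49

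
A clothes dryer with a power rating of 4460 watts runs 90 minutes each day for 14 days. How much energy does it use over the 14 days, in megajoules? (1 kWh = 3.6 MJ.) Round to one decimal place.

Runtime = 90 min × 14 = 1260 min = 21 h
Energy = 4.46 kW × 21 h = 93.66 kWh
= 93.66 × 3.6 MJ = 337.2 MJ

337.2 MJ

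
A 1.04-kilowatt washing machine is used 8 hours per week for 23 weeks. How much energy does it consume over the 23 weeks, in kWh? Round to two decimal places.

Runtime = 8 h/week × 23 weeks = 184 h
Energy = 1.04 kW × 184 h = 191.36 kWh

191.36 kWh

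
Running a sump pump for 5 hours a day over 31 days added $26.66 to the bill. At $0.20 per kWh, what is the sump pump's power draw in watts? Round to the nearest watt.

Energy = $26.66 ÷ $0.20/kWh = 133.3 kWh
Runtime = 5 h/day × 31 days = 155 h
Power = 133.3 kWh ÷ 155 h = 0.86 kW = 860 W

860 W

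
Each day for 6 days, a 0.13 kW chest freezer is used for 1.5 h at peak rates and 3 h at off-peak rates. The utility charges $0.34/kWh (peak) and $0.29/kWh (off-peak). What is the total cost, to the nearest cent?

$1.08

Peak energy = 0.13 kW × 1.5 h × 6 = 1.17 kWh
Off-peak energy = 0.13 kW × 3 h × 6 = 2.34 kWh
Cost = 1.17 × $0.34 + 2.34 × $0.29 = $0.3978 + $0.6786 = $1.08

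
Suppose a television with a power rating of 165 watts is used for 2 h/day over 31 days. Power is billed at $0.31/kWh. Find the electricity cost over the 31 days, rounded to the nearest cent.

$3.17

Runtime = 2 h/day × 31 days = 62 h
Energy = 0.165 kW × 62 h = 10.23 kWh
Cost = 10.23 kWh × $0.31/kWh = $3.17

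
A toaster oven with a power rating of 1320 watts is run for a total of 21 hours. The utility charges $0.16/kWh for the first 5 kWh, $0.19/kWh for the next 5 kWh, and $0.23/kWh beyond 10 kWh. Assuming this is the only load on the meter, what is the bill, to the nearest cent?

$5.83

Energy = 1.32 kW × 21 h = 27.72 kWh
Tier 1 (0–5 kWh): 5 × $0.16 = $0.8
Tier 2 (5–10 kWh): 5 × $0.19 = $0.95
Above 10 kWh: 17.72 × $0.23 = $4.0756
Bill = $5.83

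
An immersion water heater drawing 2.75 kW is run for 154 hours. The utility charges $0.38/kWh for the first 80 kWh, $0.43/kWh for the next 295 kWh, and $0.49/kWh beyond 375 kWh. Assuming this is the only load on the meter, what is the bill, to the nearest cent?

$181.02

Energy = 2.75 kW × 154 h = 423.5 kWh
Tier 1 (0–80 kWh): 80 × $0.38 = $30.4
Tier 2 (80–375 kWh): 295 × $0.43 = $126.85
Above 375 kWh: 48.5 × $0.49 = $23.765
Bill = $181.02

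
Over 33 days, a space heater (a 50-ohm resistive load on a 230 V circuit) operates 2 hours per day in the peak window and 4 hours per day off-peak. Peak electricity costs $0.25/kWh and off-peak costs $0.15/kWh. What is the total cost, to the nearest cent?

Power = V²/R = 230²/50 = 1058 W = 1.058 kW
Peak energy = 1.058 kW × 2 h × 33 = 69.828 kWh
Off-peak energy = 1.058 kW × 4 h × 33 = 139.656 kWh
Cost = 69.828 × $0.25 + 139.656 × $0.15 = $17.457 + $20.9484 = $38.41

$38.41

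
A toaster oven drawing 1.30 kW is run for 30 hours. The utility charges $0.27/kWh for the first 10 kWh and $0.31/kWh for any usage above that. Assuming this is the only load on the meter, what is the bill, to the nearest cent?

$11.69

Energy = 1.3 kW × 30 h = 39 kWh
Tier 1 (0–10 kWh): 10 × $0.27 = $2.7
Above 10 kWh: 29 × $0.31 = $8.99
Bill = $11.69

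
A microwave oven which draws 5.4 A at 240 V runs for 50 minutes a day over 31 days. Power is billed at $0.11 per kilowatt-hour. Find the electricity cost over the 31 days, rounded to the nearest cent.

$3.68

Power = 5.4 A × 240 V = 1296 W = 1.296 kW
Runtime = 50 min × 31 = 1550 min = 25.833333… h
Energy = 1.296 kW × 25.833333… h = 33.48 kWh
Cost = 33.48 kWh × $0.11/kWh = $3.68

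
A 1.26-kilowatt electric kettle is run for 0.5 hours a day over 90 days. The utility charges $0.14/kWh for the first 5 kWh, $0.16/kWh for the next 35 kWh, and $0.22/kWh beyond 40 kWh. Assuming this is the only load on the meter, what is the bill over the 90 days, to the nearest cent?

Runtime = 0.5 h/day × 90 days = 45 h
Energy = 1.26 kW × 45 h = 56.7 kWh
Tier 1 (0–5 kWh): 5 × $0.14 = $0.7
Tier 2 (5–40 kWh): 35 × $0.16 = $5.6
Above 40 kWh: 16.7 × $0.22 = $3.674
Bill = $9.97

$9.97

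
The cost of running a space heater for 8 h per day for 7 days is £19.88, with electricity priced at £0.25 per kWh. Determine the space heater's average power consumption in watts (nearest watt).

Energy = £19.88 ÷ £0.25/kWh = 79.52 kWh
Runtime = 8 h/day × 7 days = 56 h
Power = 79.52 kWh ÷ 56 h = 1.42 kW = 1420 W

1420 W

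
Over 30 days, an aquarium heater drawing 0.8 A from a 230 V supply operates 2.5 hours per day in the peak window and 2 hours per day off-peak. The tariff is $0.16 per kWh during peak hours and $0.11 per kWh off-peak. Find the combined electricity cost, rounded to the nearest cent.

$3.42

Power = 0.8 A × 230 V = 184 W = 0.184 kW
Peak energy = 0.184 kW × 2.5 h × 30 = 13.8 kWh
Off-peak energy = 0.184 kW × 2 h × 30 = 11.04 kWh
Cost = 13.8 × $0.16 + 11.04 × $0.11 = $2.208 + $1.2144 = $3.42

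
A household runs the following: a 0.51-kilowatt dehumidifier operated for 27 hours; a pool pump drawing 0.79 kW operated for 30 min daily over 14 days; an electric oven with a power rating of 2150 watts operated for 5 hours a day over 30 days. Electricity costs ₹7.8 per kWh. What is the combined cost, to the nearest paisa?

₹2666.04

dehumidifier: 0.51 kW × 27 h = 13.77 kWh
pool pump: Runtime = 30 min × 14 = 420 min = 7 h
pool pump: 0.79 kW × 7 h = 5.53 kWh
electric oven: Runtime = 5 h/day × 30 days = 150 h
electric oven: 2.15 kW × 150 h = 322.5 kWh
Total energy = 341.8 kWh
Cost = 341.8 × ₹7.8 = ₹2666.04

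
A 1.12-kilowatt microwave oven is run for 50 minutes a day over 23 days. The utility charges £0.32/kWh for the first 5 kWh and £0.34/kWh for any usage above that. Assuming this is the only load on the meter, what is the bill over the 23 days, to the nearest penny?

Runtime = 50 min × 23 = 1150 min = 19.166666… h
Energy = 1.12 kW × 19.166666… h = 21.466666… kWh
Tier 1 (0–5 kWh): 5 × £0.32 = £1.6
Above 5 kWh: 16.466666… × £0.34 = £5.598666…
Bill = £7.20

£7.20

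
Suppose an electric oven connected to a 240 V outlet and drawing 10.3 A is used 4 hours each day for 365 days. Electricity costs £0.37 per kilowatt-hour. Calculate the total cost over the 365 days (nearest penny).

£1335.37

Power = 10.3 A × 240 V = 2472 W = 2.472 kW
Runtime = 4 h/day × 365 days = 1460 h
Energy = 2.472 kW × 1460 h = 3609.12 kWh
Cost = 3609.12 kWh × £0.37/kWh = £1335.37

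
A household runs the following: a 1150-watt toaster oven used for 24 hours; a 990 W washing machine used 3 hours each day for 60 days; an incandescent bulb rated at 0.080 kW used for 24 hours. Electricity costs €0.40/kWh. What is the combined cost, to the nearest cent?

€83.09

toaster oven: 1.15 kW × 24 h = 27.6 kWh
washing machine: Runtime = 3 h/day × 60 days = 180 h
washing machine: 0.99 kW × 180 h = 178.2 kWh
incandescent bulb: 0.08 kW × 24 h = 1.92 kWh
Total energy = 207.72 kWh
Cost = 207.72 × €0.40 = €83.09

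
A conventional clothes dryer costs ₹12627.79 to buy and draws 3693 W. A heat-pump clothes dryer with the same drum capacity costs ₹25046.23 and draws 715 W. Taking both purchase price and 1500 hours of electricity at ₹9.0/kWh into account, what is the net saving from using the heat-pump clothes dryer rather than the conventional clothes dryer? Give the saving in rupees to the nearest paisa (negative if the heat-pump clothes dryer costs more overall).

conventional clothes dryer: ₹12627.79 + (3693/1000) kW × 1500 h × ₹9.0 = ₹12627.79 + ₹49855.5 = ₹62483.29
heat-pump clothes dryer: ₹25046.23 + (715/1000) kW × 1500 h × ₹9.0 = ₹25046.23 + ₹9652.5 = ₹34698.73
Saving = ₹62483.29 − ₹34698.73 = ₹27784.56

₹27784.56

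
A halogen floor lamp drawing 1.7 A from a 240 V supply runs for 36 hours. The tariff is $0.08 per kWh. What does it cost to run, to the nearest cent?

Power = 1.7 A × 240 V = 408 W = 0.408 kW
Energy = 0.408 kW × 36 h = 14.688 kWh
Cost = 14.688 kWh × $0.08/kWh = $1.18

$1.18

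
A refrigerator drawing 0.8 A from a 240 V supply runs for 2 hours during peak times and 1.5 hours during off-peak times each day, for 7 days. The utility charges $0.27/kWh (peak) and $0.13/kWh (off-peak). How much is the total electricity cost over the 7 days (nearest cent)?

$0.99

Power = 0.8 A × 240 V = 192 W = 0.192 kW
Peak energy = 0.192 kW × 2 h × 7 = 2.688 kWh
Off-peak energy = 0.192 kW × 1.5 h × 7 = 2.016 kWh
Cost = 2.688 × $0.27 + 2.016 × $0.13 = $0.72576 + $0.26208 = $0.99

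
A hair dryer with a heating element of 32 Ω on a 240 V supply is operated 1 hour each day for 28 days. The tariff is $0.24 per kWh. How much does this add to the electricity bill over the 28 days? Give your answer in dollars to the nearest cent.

Power = V²/R = 240²/32 = 1800 W = 1.8 kW
Runtime = 1 h/day × 28 days = 28 h
Energy = 1.8 kW × 28 h = 50.4 kWh
Cost = 50.4 kWh × $0.24/kWh = $12.10

$12.10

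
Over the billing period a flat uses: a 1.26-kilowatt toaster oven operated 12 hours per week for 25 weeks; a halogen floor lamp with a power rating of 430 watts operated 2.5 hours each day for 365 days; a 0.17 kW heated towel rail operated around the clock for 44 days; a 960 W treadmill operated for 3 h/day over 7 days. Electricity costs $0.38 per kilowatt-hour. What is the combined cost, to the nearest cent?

toaster oven: Runtime = 12 h/week × 25 weeks = 300 h
toaster oven: 1.26 kW × 300 h = 378 kWh
halogen floor lamp: Runtime = 2.5 h/day × 365 days = 912.5 h
halogen floor lamp: 0.43 kW × 912.5 h = 392.375 kWh
heated towel rail: Runtime = 24 h × 44 = 1056 h
heated towel rail: 0.17 kW × 1056 h = 179.52 kWh
treadmill: Runtime = 3 h/day × 7 days = 21 h
treadmill: 0.96 kW × 21 h = 20.16 kWh
Total energy = 970.055 kWh
Cost = 970.055 × $0.38 = $368.62

$368.62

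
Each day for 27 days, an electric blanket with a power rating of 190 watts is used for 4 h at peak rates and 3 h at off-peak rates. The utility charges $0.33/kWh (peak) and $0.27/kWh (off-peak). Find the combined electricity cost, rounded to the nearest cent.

$10.93

Peak energy = 0.19 kW × 4 h × 27 = 20.52 kWh
Off-peak energy = 0.19 kW × 3 h × 27 = 15.39 kWh
Cost = 20.52 × $0.33 + 15.39 × $0.27 = $6.7716 + $4.1553 = $10.93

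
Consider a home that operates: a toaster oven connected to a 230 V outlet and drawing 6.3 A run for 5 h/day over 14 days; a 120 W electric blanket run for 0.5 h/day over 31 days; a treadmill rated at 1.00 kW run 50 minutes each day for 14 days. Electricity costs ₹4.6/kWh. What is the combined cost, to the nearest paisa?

₹528.80

toaster oven: Power = 6.3 A × 230 V = 1449 W = 1.449 kW
toaster oven: Runtime = 5 h/day × 14 days = 70 h
toaster oven: 1.449 kW × 70 h = 101.43 kWh
electric blanket: Runtime = 0.5 h/day × 31 days = 15.5 h
electric blanket: 0.12 kW × 15.5 h = 1.86 kWh
treadmill: Runtime = 50 min × 14 = 700 min = 11.666666… h
treadmill: 1 kW × 11.666666… h = 11.666666… kWh
Total energy = 114.956666… kWh
Cost = 114.956666… × ₹4.6 = ₹528.80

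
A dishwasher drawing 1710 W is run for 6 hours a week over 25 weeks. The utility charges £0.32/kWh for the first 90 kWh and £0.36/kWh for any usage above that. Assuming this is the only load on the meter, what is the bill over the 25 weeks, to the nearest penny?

Runtime = 6 h/week × 25 weeks = 150 h
Energy = 1.71 kW × 150 h = 256.5 kWh
Tier 1 (0–90 kWh): 90 × £0.32 = £28.8
Above 90 kWh: 166.5 × £0.36 = £59.94
Bill = £88.74

£88.74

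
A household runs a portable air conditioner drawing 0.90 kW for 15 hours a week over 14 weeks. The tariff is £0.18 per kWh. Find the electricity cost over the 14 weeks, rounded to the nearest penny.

£34.02

Runtime = 15 h/week × 14 weeks = 210 h
Energy = 0.9 kW × 210 h = 189 kWh
Cost = 189 kWh × £0.18/kWh = £34.02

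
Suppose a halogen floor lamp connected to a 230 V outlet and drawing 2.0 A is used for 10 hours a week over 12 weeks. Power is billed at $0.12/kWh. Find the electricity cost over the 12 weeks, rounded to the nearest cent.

$6.62

Power = 2.0 A × 230 V = 460 W = 0.46 kW
Runtime = 10 h/week × 12 weeks = 120 h
Energy = 0.46 kW × 120 h = 55.2 kWh
Cost = 55.2 kWh × $0.12/kWh = $6.62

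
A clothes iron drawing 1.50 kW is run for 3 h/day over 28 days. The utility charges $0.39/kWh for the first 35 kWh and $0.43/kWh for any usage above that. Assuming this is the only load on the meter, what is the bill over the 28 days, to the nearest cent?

$52.78

Runtime = 3 h/day × 28 days = 84 h
Energy = 1.5 kW × 84 h = 126 kWh
Tier 1 (0–35 kWh): 35 × $0.39 = $13.65
Above 35 kWh: 91 × $0.43 = $39.13
Bill = $52.78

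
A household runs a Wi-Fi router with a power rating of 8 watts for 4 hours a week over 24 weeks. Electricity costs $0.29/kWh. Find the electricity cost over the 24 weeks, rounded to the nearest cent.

$0.22

Runtime = 4 h/week × 24 weeks = 96 h
Energy = 0.008 kW × 96 h = 0.768 kWh
Cost = 0.768 kWh × $0.29/kWh = $0.22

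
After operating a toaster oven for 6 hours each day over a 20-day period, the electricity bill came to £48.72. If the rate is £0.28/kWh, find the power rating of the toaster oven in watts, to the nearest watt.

Energy = £48.72 ÷ £0.28/kWh = 174 kWh
Runtime = 6 h/day × 20 days = 120 h
Power = 174 kWh ÷ 120 h = 1.45 kW = 1450 W

1450 W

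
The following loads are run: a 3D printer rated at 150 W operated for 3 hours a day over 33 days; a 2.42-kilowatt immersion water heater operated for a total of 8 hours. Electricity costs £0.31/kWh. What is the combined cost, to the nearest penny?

£10.61

3D printer: Runtime = 3 h/day × 33 days = 99 h
3D printer: 0.15 kW × 99 h = 14.85 kWh
immersion water heater: 2.42 kW × 8 h = 19.36 kWh
Total energy = 34.21 kWh
Cost = 34.21 × £0.31 = £10.61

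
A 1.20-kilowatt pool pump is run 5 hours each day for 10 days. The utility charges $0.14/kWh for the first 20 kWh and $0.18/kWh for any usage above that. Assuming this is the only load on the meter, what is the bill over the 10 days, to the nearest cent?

$10.00

Runtime = 5 h/day × 10 days = 50 h
Energy = 1.2 kW × 50 h = 60 kWh
Tier 1 (0–20 kWh): 20 × $0.14 = $2.8
Above 20 kWh: 40 × $0.18 = $7.2
Bill = $10.00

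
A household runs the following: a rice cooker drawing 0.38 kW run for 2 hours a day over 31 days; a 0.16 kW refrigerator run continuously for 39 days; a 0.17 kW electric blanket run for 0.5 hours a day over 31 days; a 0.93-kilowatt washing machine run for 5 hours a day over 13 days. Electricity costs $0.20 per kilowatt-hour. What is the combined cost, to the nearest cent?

rice cooker: Runtime = 2 h/day × 31 days = 62 h
rice cooker: 0.38 kW × 62 h = 23.56 kWh
refrigerator: Runtime = 24 h × 39 = 936 h
refrigerator: 0.16 kW × 936 h = 149.76 kWh
electric blanket: Runtime = 0.5 h/day × 31 days = 15.5 h
electric blanket: 0.17 kW × 15.5 h = 2.635 kWh
washing machine: Runtime = 5 h/day × 13 days = 65 h
washing machine: 0.93 kW × 65 h = 60.45 kWh
Total energy = 236.405 kWh
Cost = 236.405 × $0.20 = $47.28

$47.28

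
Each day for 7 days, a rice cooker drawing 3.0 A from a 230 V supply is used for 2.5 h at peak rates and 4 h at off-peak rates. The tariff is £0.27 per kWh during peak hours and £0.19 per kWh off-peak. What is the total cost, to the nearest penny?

Power = 3.0 A × 230 V = 690 W = 0.69 kW
Peak energy = 0.69 kW × 2.5 h × 7 = 12.075 kWh
Off-peak energy = 0.69 kW × 4 h × 7 = 19.32 kWh
Cost = 12.075 × £0.27 + 19.32 × £0.19 = £3.26025 + £3.6708 = £6.93

£6.93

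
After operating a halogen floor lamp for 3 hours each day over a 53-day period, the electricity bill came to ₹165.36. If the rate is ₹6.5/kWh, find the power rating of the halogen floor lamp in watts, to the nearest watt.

160 W

Energy = ₹165.36 ÷ ₹6.5/kWh = 25.44 kWh
Runtime = 3 h/day × 53 days = 159 h
Power = 25.44 kWh ÷ 159 h = 0.16 kW = 160 W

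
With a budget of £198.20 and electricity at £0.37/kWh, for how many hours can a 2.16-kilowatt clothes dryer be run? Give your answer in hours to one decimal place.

Energy available = £198.20 ÷ £0.37/kWh = 535.6757 kWh
Hours = 535.6757 kWh ÷ 2.16 kW = 248.0 h

248.0 h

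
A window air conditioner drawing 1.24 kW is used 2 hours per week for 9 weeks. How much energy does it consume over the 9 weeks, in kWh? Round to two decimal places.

22.32 kWh

Runtime = 2 h/week × 9 weeks = 18 h
Energy = 1.24 kW × 18 h = 22.32 kWh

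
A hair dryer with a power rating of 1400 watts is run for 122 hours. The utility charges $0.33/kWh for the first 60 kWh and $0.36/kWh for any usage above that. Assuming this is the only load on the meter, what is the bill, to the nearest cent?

$59.69

Energy = 1.4 kW × 122 h = 170.8 kWh
Tier 1 (0–60 kWh): 60 × $0.33 = $19.8
Above 60 kWh: 110.8 × $0.36 = $39.888
Bill = $59.69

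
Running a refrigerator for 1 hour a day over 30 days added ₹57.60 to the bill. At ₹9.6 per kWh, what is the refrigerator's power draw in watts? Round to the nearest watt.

200 W

Energy = ₹57.60 ÷ ₹9.6/kWh = 6 kWh
Runtime = 1 h/day × 30 days = 30 h
Power = 6 kWh ÷ 30 h = 0.2 kW = 200 W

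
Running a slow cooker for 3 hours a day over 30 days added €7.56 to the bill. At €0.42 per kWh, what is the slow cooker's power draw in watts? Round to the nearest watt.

Energy = €7.56 ÷ €0.42/kWh = 18 kWh
Runtime = 3 h/day × 30 days = 90 h
Power = 18 kWh ÷ 90 h = 0.2 kW = 200 W

200 W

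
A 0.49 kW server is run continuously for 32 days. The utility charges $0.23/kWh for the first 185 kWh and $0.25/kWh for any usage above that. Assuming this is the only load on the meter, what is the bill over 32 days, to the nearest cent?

Runtime = 24 h × 32 = 768 h
Energy = 0.49 kW × 768 h = 376.32 kWh
Tier 1 (0–185 kWh): 185 × $0.23 = $42.55
Above 185 kWh: 191.32 × $0.25 = $47.83
Bill = $90.38

$90.38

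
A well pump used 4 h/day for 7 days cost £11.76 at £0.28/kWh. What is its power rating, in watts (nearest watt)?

Energy = £11.76 ÷ £0.28/kWh = 42 kWh
Runtime = 4 h/day × 7 days = 28 h
Power = 42 kWh ÷ 28 h = 1.5 kW = 1500 W

1500 W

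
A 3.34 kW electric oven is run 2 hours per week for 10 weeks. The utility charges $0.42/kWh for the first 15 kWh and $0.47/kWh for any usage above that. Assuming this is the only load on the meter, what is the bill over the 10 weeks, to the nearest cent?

Runtime = 2 h/week × 10 weeks = 20 h
Energy = 3.34 kW × 20 h = 66.8 kWh
Tier 1 (0–15 kWh): 15 × $0.42 = $6.3
Above 15 kWh: 51.8 × $0.47 = $24.346
Bill = $30.65

$30.65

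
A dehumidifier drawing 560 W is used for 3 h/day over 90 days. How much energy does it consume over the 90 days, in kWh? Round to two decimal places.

151.20 kWh

Runtime = 3 h/day × 90 days = 270 h
Energy = 0.56 kW × 270 h = 151.2 kWh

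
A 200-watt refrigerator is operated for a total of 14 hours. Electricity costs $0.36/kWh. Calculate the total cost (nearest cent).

$1.01

Energy = 0.2 kW × 14 h = 2.8 kWh
Cost = 2.8 kWh × $0.36/kWh = $1.01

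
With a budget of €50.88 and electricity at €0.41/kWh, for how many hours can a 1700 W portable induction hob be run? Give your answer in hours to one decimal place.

Energy available = €50.88 ÷ €0.41/kWh = 124.0976 kWh
Hours = 124.0976 kWh ÷ 1.7 kW = 73.0 h

73.0 h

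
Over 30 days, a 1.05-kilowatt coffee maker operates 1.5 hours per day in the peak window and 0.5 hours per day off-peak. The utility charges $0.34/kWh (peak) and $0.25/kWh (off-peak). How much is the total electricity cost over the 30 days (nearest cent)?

$20.00

Peak energy = 1.05 kW × 1.5 h × 30 = 47.25 kWh
Off-peak energy = 1.05 kW × 0.5 h × 30 = 15.75 kWh
Cost = 47.25 × $0.34 + 15.75 × $0.25 = $16.065 + $3.9375 = $20.00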